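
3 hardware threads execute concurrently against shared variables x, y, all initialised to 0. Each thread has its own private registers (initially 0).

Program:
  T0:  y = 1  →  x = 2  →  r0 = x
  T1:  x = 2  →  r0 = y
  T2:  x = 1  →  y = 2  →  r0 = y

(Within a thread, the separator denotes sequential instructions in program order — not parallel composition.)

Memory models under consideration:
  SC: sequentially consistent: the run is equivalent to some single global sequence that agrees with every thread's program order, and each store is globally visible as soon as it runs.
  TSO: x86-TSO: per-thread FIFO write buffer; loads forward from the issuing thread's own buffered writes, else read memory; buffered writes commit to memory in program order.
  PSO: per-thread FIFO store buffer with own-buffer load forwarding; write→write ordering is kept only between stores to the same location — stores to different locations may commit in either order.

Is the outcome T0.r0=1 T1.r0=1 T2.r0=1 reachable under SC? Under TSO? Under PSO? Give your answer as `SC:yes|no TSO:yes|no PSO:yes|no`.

SC:no TSO:no PSO:yes

outcome vector order: (T0.r0,T1.r0,T2.r0)
SC (9): 102; 112; 122; 201; 202; 211; 212; 221; 222
TSO (9): 102; 112; 122; 201; 202; 211; 212; 221; 222
PSO (12): 101; 102; 111; 112; 121; 122; 201; 202; 211; 212; 221; 222
target 111 ∈ {PSO}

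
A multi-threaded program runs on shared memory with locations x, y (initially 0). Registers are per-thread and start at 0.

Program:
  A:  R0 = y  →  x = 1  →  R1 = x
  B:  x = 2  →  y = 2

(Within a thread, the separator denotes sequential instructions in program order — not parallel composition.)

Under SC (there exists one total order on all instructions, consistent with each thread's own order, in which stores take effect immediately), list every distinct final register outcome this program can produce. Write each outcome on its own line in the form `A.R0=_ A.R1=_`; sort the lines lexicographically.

outcome vector order: (A.R0,A.R1)
|SC outcomes| = 3

A.R0=0 A.R1=1
A.R0=0 A.R1=2
A.R0=2 A.R1=1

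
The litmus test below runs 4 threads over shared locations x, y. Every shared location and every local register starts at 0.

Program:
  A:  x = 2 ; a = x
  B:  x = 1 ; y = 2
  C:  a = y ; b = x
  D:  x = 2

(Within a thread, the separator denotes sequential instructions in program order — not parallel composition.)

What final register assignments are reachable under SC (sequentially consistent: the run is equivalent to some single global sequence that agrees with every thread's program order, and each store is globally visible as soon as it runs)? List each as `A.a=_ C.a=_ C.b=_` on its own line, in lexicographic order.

A.a=1 C.a=0 C.b=0
A.a=1 C.a=0 C.b=1
A.a=1 C.a=0 C.b=2
A.a=1 C.a=2 C.b=1
A.a=1 C.a=2 C.b=2
A.a=2 C.a=0 C.b=0
A.a=2 C.a=0 C.b=1
A.a=2 C.a=0 C.b=2
A.a=2 C.a=2 C.b=1
A.a=2 C.a=2 C.b=2

outcome vector order: (A.a,C.a,C.b)
|SC outcomes| = 10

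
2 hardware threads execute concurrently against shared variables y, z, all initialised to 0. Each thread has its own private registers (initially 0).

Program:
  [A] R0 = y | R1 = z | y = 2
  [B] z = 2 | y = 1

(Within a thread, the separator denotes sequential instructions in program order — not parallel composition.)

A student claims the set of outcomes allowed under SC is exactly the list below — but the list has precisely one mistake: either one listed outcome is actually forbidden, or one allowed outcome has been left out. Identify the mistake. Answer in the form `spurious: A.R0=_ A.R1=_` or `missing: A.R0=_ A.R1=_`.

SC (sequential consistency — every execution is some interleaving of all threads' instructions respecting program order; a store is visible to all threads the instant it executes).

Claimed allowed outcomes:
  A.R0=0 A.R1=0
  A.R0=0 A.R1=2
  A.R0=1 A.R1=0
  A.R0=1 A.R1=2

spurious: A.R0=1 A.R1=0

outcome vector order: (A.R0,A.R1)
SC: 3 outcomes — {(0,0); (0,2); (1,2)}
claimed∖SC = {(1,0)}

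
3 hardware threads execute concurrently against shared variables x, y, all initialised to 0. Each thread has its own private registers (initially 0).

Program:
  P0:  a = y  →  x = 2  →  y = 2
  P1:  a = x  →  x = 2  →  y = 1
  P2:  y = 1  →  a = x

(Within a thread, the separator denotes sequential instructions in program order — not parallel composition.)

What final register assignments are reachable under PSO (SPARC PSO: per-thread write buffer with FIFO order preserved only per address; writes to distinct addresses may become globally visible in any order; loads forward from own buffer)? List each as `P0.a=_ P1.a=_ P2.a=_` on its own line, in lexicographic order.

P0.a=0 P1.a=0 P2.a=0
P0.a=0 P1.a=0 P2.a=2
P0.a=0 P1.a=2 P2.a=0
P0.a=0 P1.a=2 P2.a=2
P0.a=1 P1.a=0 P2.a=0
P0.a=1 P1.a=0 P2.a=2
P0.a=1 P1.a=2 P2.a=0
P0.a=1 P1.a=2 P2.a=2

outcome vector order: (P0.a,P1.a,P2.a)
|PSO outcomes| = 8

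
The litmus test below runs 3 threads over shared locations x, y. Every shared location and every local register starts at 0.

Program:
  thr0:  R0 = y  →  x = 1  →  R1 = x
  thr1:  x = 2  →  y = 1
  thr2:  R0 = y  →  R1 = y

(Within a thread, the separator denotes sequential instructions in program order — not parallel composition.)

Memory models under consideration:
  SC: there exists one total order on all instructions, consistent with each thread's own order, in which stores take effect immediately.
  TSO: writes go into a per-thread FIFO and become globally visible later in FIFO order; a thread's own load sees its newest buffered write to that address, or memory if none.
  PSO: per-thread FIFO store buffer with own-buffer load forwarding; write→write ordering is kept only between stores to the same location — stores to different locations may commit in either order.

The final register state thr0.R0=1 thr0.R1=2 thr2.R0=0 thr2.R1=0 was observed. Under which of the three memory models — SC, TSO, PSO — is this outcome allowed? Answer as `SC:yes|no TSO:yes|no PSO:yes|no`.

SC:no TSO:no PSO:yes

outcome vector order: (thr0.R0,thr0.R1,thr2.R0,thr2.R1)
under SC → 0/1/0/0 0/1/0/1 0/1/1/1 0/2/0/0 0/2/0/1 0/2/1/1 1/1/0/0 1/1/0/1 1/1/1/1
under TSO → 0/1/0/0 0/1/0/1 0/1/1/1 0/2/0/0 0/2/0/1 0/2/1/1 1/1/0/0 1/1/0/1 1/1/1/1
under PSO → 0/1/0/0 0/1/0/1 0/1/1/1 0/2/0/0 0/2/0/1 0/2/1/1 1/1/0/0 1/1/0/1 1/1/1/1 1/2/0/0 1/2/0/1 1/2/1/1
target 1/2/0/0 ∈ {PSO}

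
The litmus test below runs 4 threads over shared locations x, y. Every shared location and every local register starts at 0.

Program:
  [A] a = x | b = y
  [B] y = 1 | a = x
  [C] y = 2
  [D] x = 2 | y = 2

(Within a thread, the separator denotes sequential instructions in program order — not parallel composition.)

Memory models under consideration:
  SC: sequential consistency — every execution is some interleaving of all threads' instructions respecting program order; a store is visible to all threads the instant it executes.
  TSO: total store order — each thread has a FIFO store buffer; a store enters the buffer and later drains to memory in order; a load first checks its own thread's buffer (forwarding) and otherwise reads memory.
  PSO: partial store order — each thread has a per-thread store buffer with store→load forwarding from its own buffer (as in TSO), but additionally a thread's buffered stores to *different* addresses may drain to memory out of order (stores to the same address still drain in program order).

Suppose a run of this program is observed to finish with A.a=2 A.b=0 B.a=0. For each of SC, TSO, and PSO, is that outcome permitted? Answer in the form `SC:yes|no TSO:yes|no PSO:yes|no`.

SC:no TSO:yes PSO:yes

outcome vector order: (A.a,A.b,B.a)
[SC] allowed = {<0 0 0>; <0 0 2>; <0 1 0>; <0 1 2>; <0 2 0>; <0 2 2>; <2 0 2>; <2 1 0>; <2 1 2>; <2 2 0>; <2 2 2>}
[TSO] allowed = {<0 0 0>; <0 0 2>; <0 1 0>; <0 1 2>; <0 2 0>; <0 2 2>; <2 0 0>; <2 0 2>; <2 1 0>; <2 1 2>; <2 2 0>; <2 2 2>}
[PSO] allowed = {<0 0 0>; <0 0 2>; <0 1 0>; <0 1 2>; <0 2 0>; <0 2 2>; <2 0 0>; <2 0 2>; <2 1 0>; <2 1 2>; <2 2 0>; <2 2 2>}
target <2 0 0> ∈ {TSO,PSO}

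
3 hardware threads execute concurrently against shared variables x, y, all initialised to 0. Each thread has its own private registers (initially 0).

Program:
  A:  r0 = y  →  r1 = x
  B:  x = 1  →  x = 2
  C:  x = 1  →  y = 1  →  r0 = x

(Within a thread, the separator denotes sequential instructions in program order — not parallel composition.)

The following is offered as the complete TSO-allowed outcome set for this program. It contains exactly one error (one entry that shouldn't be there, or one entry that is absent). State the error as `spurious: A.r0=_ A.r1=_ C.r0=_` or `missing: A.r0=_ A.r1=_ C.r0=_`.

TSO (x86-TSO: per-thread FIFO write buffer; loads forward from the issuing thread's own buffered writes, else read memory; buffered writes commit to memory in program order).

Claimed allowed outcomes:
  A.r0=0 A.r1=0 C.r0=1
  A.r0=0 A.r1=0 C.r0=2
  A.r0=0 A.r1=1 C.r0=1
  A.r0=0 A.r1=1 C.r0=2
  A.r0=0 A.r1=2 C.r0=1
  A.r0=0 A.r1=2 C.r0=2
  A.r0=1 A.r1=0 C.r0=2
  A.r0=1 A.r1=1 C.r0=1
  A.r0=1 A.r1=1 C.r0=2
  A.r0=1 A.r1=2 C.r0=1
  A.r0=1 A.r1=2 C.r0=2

outcome vector order: (A.r0,A.r1,C.r0)
TSO (10): (0,0,1) (0,0,2) (0,1,1) (0,1,2) (0,2,1) (0,2,2) (1,1,1) (1,1,2) (1,2,1) (1,2,2)
claimed∖TSO = {(1,0,2)}

spurious: A.r0=1 A.r1=0 C.r0=2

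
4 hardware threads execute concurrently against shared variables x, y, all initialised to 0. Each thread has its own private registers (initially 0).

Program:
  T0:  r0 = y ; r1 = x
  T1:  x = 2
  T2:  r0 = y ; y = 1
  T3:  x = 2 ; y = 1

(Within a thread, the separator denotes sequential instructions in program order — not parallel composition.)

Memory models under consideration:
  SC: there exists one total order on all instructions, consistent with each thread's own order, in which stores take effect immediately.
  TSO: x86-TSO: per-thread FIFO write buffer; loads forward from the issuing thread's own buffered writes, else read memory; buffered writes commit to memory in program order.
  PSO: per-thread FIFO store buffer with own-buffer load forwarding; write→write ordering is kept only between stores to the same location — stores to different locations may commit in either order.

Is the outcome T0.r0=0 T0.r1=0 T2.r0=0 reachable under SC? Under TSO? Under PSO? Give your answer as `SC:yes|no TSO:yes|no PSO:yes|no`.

outcome vector order: (T0.r0,T0.r1,T2.r0)
SC (7): 0/0/0, 0/0/1, 0/2/0, 0/2/1, 1/0/0, 1/2/0, 1/2/1
TSO (7): 0/0/0, 0/0/1, 0/2/0, 0/2/1, 1/0/0, 1/2/0, 1/2/1
PSO (8): 0/0/0, 0/0/1, 0/2/0, 0/2/1, 1/0/0, 1/0/1, 1/2/0, 1/2/1
target 0/0/0 ∈ {SC,TSO,PSO}

SC:yes TSO:yes PSO:yes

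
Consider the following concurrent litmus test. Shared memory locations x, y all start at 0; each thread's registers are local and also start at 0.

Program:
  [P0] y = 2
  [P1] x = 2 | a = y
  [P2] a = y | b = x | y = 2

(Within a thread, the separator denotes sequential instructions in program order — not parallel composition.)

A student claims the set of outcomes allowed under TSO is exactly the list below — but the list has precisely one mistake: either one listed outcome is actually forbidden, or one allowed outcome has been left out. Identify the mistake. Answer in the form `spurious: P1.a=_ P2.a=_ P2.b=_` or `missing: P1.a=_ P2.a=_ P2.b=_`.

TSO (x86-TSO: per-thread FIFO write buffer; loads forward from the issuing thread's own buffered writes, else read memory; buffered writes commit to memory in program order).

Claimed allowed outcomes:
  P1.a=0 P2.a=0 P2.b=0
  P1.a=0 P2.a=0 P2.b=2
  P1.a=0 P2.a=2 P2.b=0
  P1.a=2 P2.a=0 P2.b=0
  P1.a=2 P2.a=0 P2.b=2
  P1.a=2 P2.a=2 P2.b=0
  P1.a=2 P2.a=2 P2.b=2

outcome vector order: (P1.a,P2.a,P2.b)
[TSO] allowed = {000; 002; 020; 022; 200; 202; 220; 222}
TSO∖claimed = {022}

missing: P1.a=0 P2.a=2 P2.b=2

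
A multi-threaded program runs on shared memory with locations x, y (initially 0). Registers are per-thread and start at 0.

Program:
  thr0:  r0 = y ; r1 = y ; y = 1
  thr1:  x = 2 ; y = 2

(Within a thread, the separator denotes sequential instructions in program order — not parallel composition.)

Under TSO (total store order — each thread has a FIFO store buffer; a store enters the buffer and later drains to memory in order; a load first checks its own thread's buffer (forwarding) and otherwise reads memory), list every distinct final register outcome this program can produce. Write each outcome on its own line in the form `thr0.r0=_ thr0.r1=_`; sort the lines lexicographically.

outcome vector order: (thr0.r0,thr0.r1)
|TSO outcomes| = 3

thr0.r0=0 thr0.r1=0
thr0.r0=0 thr0.r1=2
thr0.r0=2 thr0.r1=2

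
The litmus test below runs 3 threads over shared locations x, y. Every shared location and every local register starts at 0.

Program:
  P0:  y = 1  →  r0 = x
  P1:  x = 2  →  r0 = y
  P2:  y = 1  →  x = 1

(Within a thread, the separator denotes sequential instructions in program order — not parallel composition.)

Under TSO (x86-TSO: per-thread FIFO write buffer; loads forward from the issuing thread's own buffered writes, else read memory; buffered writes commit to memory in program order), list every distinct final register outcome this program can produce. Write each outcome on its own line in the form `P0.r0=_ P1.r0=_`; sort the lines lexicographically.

outcome vector order: (P0.r0,P1.r0)
|TSO outcomes| = 6

P0.r0=0 P1.r0=0
P0.r0=0 P1.r0=1
P0.r0=1 P1.r0=0
P0.r0=1 P1.r0=1
P0.r0=2 P1.r0=0
P0.r0=2 P1.r0=1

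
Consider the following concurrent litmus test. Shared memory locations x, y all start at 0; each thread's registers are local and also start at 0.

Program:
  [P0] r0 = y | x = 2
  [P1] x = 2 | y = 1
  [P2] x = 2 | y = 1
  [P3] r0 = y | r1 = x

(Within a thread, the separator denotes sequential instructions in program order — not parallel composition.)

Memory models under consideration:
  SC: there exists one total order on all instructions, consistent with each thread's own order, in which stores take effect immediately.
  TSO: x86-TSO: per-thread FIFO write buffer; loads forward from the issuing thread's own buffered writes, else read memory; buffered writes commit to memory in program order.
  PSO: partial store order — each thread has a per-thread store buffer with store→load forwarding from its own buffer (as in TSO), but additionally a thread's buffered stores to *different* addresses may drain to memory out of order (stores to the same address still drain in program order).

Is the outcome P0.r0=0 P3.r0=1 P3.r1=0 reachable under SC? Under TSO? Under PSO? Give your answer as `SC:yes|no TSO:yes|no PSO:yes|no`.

outcome vector order: (P0.r0,P3.r0,P3.r1)
under SC → 0/0/0 0/0/2 0/1/2 1/0/0 1/0/2 1/1/2
under TSO → 0/0/0 0/0/2 0/1/2 1/0/0 1/0/2 1/1/2
under PSO → 0/0/0 0/0/2 0/1/0 0/1/2 1/0/0 1/0/2 1/1/0 1/1/2
target 0/1/0 ∈ {PSO}

SC:no TSO:no PSO:yes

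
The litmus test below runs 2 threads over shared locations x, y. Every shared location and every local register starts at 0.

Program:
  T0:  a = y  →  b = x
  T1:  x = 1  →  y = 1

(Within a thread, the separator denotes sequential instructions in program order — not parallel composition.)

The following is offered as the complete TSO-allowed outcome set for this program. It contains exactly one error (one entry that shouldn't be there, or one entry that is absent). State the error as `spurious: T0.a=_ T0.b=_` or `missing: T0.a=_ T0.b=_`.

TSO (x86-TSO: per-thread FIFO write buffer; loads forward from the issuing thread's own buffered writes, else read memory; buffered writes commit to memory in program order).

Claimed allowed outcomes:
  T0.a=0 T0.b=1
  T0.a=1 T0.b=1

missing: T0.a=0 T0.b=0

outcome vector order: (T0.a,T0.b)
TSO (3): (0,0); (0,1); (1,1)
TSO∖claimed = {(0,0)}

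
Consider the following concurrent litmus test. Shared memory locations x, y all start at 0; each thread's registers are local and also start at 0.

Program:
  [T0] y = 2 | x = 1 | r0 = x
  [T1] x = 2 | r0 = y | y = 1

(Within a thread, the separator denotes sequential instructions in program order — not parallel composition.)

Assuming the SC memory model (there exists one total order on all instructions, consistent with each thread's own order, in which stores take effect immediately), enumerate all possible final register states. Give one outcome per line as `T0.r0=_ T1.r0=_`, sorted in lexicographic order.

outcome vector order: (T0.r0,T1.r0)
|SC outcomes| = 3

T0.r0=1 T1.r0=0
T0.r0=1 T1.r0=2
T0.r0=2 T1.r0=2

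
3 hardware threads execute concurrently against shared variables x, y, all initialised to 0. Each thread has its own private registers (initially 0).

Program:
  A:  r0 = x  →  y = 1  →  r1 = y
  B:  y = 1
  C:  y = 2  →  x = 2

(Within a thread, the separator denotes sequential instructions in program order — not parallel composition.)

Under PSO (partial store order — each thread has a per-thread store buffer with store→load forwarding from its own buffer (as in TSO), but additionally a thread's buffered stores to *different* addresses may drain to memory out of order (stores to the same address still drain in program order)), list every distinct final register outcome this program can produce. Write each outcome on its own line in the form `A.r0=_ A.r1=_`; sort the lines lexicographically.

A.r0=0 A.r1=1
A.r0=0 A.r1=2
A.r0=2 A.r1=1
A.r0=2 A.r1=2

outcome vector order: (A.r0,A.r1)
|PSO outcomes| = 4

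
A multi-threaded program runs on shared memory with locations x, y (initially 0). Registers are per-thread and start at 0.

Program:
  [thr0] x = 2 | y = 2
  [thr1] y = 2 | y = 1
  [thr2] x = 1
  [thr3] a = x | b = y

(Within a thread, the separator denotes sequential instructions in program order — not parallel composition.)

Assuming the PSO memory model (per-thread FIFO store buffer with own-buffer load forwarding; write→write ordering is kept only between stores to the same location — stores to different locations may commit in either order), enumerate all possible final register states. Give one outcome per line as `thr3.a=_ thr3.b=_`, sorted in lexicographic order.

thr3.a=0 thr3.b=0
thr3.a=0 thr3.b=1
thr3.a=0 thr3.b=2
thr3.a=1 thr3.b=0
thr3.a=1 thr3.b=1
thr3.a=1 thr3.b=2
thr3.a=2 thr3.b=0
thr3.a=2 thr3.b=1
thr3.a=2 thr3.b=2

outcome vector order: (thr3.a,thr3.b)
|PSO outcomes| = 9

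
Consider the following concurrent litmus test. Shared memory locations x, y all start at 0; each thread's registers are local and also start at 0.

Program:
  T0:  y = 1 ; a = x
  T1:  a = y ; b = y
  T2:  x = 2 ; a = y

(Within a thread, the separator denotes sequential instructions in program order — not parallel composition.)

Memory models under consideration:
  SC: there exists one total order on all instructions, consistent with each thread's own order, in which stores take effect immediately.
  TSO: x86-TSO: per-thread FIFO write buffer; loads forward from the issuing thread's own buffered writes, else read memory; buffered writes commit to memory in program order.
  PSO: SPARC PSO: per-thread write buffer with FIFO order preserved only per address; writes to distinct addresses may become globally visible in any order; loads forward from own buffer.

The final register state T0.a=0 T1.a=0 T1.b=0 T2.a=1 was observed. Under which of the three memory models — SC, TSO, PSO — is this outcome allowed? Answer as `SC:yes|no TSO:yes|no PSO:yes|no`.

SC:yes TSO:yes PSO:yes

outcome vector order: (T0.a,T1.a,T1.b,T2.a)
under SC → <0 0 0 1>; <0 0 1 1>; <0 1 1 1>; <2 0 0 0>; <2 0 0 1>; <2 0 1 0>; <2 0 1 1>; <2 1 1 0>; <2 1 1 1>
under TSO → <0 0 0 0>; <0 0 0 1>; <0 0 1 0>; <0 0 1 1>; <0 1 1 0>; <0 1 1 1>; <2 0 0 0>; <2 0 0 1>; <2 0 1 0>; <2 0 1 1>; <2 1 1 0>; <2 1 1 1>
under PSO → <0 0 0 0>; <0 0 0 1>; <0 0 1 0>; <0 0 1 1>; <0 1 1 0>; <0 1 1 1>; <2 0 0 0>; <2 0 0 1>; <2 0 1 0>; <2 0 1 1>; <2 1 1 0>; <2 1 1 1>
target <0 0 0 1> ∈ {SC,TSO,PSO}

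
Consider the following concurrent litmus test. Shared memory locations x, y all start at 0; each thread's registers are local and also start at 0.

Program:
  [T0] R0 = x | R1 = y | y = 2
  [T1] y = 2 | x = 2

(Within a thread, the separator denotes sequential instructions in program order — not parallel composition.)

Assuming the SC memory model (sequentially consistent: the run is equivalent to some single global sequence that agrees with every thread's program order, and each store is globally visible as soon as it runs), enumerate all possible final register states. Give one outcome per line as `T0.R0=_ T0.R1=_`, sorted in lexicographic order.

T0.R0=0 T0.R1=0
T0.R0=0 T0.R1=2
T0.R0=2 T0.R1=2

outcome vector order: (T0.R0,T0.R1)
|SC outcomes| = 3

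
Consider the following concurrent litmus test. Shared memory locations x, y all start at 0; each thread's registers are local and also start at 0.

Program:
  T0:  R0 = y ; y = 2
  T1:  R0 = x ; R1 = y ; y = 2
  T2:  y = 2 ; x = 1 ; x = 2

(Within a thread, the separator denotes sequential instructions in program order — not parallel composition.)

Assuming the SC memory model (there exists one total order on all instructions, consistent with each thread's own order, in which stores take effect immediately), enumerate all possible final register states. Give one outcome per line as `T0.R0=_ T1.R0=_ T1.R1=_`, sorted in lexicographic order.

outcome vector order: (T0.R0,T1.R0,T1.R1)
|SC outcomes| = 8

T0.R0=0 T1.R0=0 T1.R1=0
T0.R0=0 T1.R0=0 T1.R1=2
T0.R0=0 T1.R0=1 T1.R1=2
T0.R0=0 T1.R0=2 T1.R1=2
T0.R0=2 T1.R0=0 T1.R1=0
T0.R0=2 T1.R0=0 T1.R1=2
T0.R0=2 T1.R0=1 T1.R1=2
T0.R0=2 T1.R0=2 T1.R1=2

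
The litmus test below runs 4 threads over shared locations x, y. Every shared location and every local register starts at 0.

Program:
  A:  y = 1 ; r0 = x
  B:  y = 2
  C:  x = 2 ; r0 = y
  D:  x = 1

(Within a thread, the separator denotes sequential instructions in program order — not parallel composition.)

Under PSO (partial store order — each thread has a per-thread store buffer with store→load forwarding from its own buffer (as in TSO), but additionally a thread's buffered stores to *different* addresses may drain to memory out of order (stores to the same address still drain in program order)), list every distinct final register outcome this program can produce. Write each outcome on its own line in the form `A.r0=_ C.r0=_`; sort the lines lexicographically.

A.r0=0 C.r0=0
A.r0=0 C.r0=1
A.r0=0 C.r0=2
A.r0=1 C.r0=0
A.r0=1 C.r0=1
A.r0=1 C.r0=2
A.r0=2 C.r0=0
A.r0=2 C.r0=1
A.r0=2 C.r0=2

outcome vector order: (A.r0,C.r0)
|PSO outcomes| = 9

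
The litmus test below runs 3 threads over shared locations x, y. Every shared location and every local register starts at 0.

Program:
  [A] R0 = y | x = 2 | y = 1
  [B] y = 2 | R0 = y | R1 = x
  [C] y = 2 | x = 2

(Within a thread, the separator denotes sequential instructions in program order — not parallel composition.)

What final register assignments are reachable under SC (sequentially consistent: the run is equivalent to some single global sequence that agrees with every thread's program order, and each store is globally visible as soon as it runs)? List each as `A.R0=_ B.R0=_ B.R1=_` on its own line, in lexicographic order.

A.R0=0 B.R0=1 B.R1=2
A.R0=0 B.R0=2 B.R1=0
A.R0=0 B.R0=2 B.R1=2
A.R0=2 B.R0=1 B.R1=2
A.R0=2 B.R0=2 B.R1=0
A.R0=2 B.R0=2 B.R1=2

outcome vector order: (A.R0,B.R0,B.R1)
|SC outcomes| = 6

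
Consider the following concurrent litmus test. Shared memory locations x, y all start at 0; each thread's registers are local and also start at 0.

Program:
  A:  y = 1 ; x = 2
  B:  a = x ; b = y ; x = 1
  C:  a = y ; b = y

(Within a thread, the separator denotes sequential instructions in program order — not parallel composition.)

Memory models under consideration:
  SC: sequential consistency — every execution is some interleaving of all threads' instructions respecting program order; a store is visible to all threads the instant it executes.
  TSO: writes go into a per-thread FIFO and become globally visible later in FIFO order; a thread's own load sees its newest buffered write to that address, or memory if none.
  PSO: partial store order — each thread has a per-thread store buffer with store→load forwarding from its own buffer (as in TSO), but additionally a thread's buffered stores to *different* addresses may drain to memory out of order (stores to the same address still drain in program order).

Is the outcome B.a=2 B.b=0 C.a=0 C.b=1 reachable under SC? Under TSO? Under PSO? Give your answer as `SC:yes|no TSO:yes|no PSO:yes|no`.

SC:no TSO:no PSO:yes

outcome vector order: (B.a,B.b,C.a,C.b)
SC: 9 outcomes — {<0 0 0 0>, <0 0 0 1>, <0 0 1 1>, <0 1 0 0>, <0 1 0 1>, <0 1 1 1>, <2 1 0 0>, <2 1 0 1>, <2 1 1 1>}
TSO: 9 outcomes — {<0 0 0 0>, <0 0 0 1>, <0 0 1 1>, <0 1 0 0>, <0 1 0 1>, <0 1 1 1>, <2 1 0 0>, <2 1 0 1>, <2 1 1 1>}
PSO: 12 outcomes — {<0 0 0 0>, <0 0 0 1>, <0 0 1 1>, <0 1 0 0>, <0 1 0 1>, <0 1 1 1>, <2 0 0 0>, <2 0 0 1>, <2 0 1 1>, <2 1 0 0>, <2 1 0 1>, <2 1 1 1>}
target <2 0 0 1> ∈ {PSO}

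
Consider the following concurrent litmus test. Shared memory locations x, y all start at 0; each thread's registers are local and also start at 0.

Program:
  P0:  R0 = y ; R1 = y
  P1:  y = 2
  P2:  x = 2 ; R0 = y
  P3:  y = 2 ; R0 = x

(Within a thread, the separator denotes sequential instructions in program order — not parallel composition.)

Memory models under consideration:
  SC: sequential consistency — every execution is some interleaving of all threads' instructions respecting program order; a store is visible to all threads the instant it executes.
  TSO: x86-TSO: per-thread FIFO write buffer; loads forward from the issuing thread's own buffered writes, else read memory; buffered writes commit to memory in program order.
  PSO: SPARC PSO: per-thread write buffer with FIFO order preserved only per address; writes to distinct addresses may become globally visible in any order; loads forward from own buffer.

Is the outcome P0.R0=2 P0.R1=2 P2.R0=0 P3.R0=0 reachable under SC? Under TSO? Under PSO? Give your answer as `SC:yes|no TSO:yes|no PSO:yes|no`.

SC:no TSO:yes PSO:yes

outcome vector order: (P0.R0,P0.R1,P2.R0,P3.R0)
SC: 9 outcomes — {0/0/0/2, 0/0/2/0, 0/0/2/2, 0/2/0/2, 0/2/2/0, 0/2/2/2, 2/2/0/2, 2/2/2/0, 2/2/2/2}
TSO: 12 outcomes — {0/0/0/0, 0/0/0/2, 0/0/2/0, 0/0/2/2, 0/2/0/0, 0/2/0/2, 0/2/2/0, 0/2/2/2, 2/2/0/0, 2/2/0/2, 2/2/2/0, 2/2/2/2}
PSO: 12 outcomes — {0/0/0/0, 0/0/0/2, 0/0/2/0, 0/0/2/2, 0/2/0/0, 0/2/0/2, 0/2/2/0, 0/2/2/2, 2/2/0/0, 2/2/0/2, 2/2/2/0, 2/2/2/2}
target 2/2/0/0 ∈ {TSO,PSO}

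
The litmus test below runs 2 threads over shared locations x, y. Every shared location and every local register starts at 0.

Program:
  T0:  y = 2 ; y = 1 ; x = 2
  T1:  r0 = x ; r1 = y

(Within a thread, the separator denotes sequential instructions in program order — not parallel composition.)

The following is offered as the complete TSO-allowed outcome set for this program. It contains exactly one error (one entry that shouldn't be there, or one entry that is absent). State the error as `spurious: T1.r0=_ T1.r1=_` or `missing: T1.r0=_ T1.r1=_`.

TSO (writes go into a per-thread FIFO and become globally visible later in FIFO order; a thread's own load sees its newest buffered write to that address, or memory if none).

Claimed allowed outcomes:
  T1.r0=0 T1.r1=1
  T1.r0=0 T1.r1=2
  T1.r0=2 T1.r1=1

missing: T1.r0=0 T1.r1=0

outcome vector order: (T1.r0,T1.r1)
[TSO] allowed = {0/0, 0/1, 0/2, 2/1}
TSO∖claimed = {0/0}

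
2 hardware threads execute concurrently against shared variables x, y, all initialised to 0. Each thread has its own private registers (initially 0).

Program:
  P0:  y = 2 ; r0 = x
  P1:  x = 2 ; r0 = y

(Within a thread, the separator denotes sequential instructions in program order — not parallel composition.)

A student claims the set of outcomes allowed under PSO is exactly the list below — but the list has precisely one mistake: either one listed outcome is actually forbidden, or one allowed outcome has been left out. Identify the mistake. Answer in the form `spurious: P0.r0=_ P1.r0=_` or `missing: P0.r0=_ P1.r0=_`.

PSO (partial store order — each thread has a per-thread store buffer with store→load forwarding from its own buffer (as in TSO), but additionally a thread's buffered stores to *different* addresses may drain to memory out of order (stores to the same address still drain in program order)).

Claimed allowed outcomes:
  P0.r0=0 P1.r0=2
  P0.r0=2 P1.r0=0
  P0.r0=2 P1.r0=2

outcome vector order: (P0.r0,P1.r0)
[PSO] allowed = {(0,0) (0,2) (2,0) (2,2)}
PSO∖claimed = {(0,0)}

missing: P0.r0=0 P1.r0=0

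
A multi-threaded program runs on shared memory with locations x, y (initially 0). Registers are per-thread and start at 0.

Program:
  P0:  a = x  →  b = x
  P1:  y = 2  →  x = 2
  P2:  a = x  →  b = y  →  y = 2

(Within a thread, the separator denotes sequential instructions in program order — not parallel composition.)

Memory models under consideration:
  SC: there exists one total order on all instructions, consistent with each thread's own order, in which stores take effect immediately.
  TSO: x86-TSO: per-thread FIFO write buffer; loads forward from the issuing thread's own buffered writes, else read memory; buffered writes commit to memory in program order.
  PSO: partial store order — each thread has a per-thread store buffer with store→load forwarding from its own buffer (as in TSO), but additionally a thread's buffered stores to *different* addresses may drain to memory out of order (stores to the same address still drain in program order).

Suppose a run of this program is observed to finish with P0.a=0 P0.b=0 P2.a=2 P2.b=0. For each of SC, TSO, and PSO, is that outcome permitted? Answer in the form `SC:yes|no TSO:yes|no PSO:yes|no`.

SC:no TSO:no PSO:yes

outcome vector order: (P0.a,P0.b,P2.a,P2.b)
under SC → 0000; 0002; 0022; 0200; 0202; 0222; 2200; 2202; 2222
under TSO → 0000; 0002; 0022; 0200; 0202; 0222; 2200; 2202; 2222
under PSO → 0000; 0002; 0020; 0022; 0200; 0202; 0220; 0222; 2200; 2202; 2220; 2222
target 0020 ∈ {PSO}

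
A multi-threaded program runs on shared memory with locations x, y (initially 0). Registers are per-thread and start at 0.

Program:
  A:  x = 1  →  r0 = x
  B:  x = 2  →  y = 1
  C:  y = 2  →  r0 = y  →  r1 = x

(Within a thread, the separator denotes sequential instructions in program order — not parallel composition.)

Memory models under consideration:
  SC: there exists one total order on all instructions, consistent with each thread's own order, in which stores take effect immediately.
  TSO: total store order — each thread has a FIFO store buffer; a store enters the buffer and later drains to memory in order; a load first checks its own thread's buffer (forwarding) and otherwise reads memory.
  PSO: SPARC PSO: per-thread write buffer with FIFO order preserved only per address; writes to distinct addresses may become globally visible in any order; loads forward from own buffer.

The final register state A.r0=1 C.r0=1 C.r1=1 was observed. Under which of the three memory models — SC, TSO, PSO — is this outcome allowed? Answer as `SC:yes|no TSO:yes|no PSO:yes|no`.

SC:yes TSO:yes PSO:yes

outcome vector order: (A.r0,C.r0,C.r1)
SC: 9 outcomes — {<1 1 1>; <1 1 2>; <1 2 0>; <1 2 1>; <1 2 2>; <2 1 2>; <2 2 0>; <2 2 1>; <2 2 2>}
TSO: 9 outcomes — {<1 1 1>; <1 1 2>; <1 2 0>; <1 2 1>; <1 2 2>; <2 1 2>; <2 2 0>; <2 2 1>; <2 2 2>}
PSO: 12 outcomes — {<1 1 0>; <1 1 1>; <1 1 2>; <1 2 0>; <1 2 1>; <1 2 2>; <2 1 0>; <2 1 1>; <2 1 2>; <2 2 0>; <2 2 1>; <2 2 2>}
target <1 1 1> ∈ {SC,TSO,PSO}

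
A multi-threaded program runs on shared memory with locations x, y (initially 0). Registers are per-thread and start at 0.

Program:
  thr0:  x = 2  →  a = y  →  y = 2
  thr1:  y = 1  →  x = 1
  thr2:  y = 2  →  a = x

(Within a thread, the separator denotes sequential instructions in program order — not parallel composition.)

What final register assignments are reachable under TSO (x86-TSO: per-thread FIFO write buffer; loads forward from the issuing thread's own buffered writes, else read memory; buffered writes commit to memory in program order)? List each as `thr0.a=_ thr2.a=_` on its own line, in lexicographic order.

outcome vector order: (thr0.a,thr2.a)
|TSO outcomes| = 9

thr0.a=0 thr2.a=0
thr0.a=0 thr2.a=1
thr0.a=0 thr2.a=2
thr0.a=1 thr2.a=0
thr0.a=1 thr2.a=1
thr0.a=1 thr2.a=2
thr0.a=2 thr2.a=0
thr0.a=2 thr2.a=1
thr0.a=2 thr2.a=2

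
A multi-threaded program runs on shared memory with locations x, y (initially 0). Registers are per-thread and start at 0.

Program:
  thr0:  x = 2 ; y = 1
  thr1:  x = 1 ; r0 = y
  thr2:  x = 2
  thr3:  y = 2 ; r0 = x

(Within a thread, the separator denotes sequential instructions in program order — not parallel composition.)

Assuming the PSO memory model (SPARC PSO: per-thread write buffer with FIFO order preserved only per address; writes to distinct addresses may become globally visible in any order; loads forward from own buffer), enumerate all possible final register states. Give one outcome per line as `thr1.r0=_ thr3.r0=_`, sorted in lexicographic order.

thr1.r0=0 thr3.r0=0
thr1.r0=0 thr3.r0=1
thr1.r0=0 thr3.r0=2
thr1.r0=1 thr3.r0=0
thr1.r0=1 thr3.r0=1
thr1.r0=1 thr3.r0=2
thr1.r0=2 thr3.r0=0
thr1.r0=2 thr3.r0=1
thr1.r0=2 thr3.r0=2

outcome vector order: (thr1.r0,thr3.r0)
|PSO outcomes| = 9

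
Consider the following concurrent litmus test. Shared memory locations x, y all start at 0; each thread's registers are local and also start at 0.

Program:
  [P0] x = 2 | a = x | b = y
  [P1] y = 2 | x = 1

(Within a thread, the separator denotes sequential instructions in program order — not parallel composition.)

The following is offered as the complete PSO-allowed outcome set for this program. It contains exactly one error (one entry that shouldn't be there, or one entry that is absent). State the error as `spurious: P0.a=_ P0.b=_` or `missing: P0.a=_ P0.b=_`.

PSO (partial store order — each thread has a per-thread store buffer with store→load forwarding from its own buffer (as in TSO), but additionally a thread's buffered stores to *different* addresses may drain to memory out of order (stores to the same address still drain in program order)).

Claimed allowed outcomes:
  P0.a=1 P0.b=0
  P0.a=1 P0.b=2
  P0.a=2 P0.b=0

outcome vector order: (P0.a,P0.b)
[PSO] allowed = {1/0 1/2 2/0 2/2}
PSO∖claimed = {2/2}

missing: P0.a=2 P0.b=2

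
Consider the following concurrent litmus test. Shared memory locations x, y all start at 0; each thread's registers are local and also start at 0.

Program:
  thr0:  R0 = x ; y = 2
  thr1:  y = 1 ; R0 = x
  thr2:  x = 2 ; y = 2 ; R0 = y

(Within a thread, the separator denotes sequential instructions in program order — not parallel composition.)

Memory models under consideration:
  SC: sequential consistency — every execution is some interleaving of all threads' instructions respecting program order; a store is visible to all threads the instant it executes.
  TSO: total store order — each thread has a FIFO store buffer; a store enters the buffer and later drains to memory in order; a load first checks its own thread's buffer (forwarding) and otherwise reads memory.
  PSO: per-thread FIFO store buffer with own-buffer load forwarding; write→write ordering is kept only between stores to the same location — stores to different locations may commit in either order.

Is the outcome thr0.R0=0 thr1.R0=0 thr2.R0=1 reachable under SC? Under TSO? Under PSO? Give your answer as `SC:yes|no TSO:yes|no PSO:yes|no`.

SC:no TSO:yes PSO:yes

outcome vector order: (thr0.R0,thr1.R0,thr2.R0)
under SC → 0/0/2; 0/2/1; 0/2/2; 2/0/2; 2/2/1; 2/2/2
under TSO → 0/0/1; 0/0/2; 0/2/1; 0/2/2; 2/0/1; 2/0/2; 2/2/1; 2/2/2
under PSO → 0/0/1; 0/0/2; 0/2/1; 0/2/2; 2/0/1; 2/0/2; 2/2/1; 2/2/2
target 0/0/1 ∈ {TSO,PSO}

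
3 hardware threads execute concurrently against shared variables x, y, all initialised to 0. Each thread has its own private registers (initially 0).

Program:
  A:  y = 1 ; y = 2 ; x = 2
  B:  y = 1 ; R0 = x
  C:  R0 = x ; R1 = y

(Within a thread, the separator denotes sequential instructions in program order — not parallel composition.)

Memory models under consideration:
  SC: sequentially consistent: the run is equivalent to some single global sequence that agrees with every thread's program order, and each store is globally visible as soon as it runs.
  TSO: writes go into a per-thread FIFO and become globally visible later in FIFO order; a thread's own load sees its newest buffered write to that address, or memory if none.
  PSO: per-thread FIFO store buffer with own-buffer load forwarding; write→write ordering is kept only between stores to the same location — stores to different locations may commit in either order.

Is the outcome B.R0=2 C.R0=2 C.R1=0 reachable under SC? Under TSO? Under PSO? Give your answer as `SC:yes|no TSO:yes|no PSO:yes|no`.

outcome vector order: (B.R0,C.R0,C.R1)
under SC → <0 0 0>; <0 0 1>; <0 0 2>; <0 2 1>; <0 2 2>; <2 0 0>; <2 0 1>; <2 0 2>; <2 2 1>; <2 2 2>
under TSO → <0 0 0>; <0 0 1>; <0 0 2>; <0 2 1>; <0 2 2>; <2 0 0>; <2 0 1>; <2 0 2>; <2 2 1>; <2 2 2>
under PSO → <0 0 0>; <0 0 1>; <0 0 2>; <0 2 0>; <0 2 1>; <0 2 2>; <2 0 0>; <2 0 1>; <2 0 2>; <2 2 0>; <2 2 1>; <2 2 2>
target <2 2 0> ∈ {PSO}

SC:no TSO:no PSO:yes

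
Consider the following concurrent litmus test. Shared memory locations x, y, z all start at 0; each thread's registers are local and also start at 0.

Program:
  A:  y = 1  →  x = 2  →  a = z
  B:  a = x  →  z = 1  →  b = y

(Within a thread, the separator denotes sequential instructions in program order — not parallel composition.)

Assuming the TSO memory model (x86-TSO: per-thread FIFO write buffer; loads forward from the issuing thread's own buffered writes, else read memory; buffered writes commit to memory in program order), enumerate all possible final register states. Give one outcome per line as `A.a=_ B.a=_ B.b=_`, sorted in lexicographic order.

A.a=0 B.a=0 B.b=0
A.a=0 B.a=0 B.b=1
A.a=0 B.a=2 B.b=1
A.a=1 B.a=0 B.b=0
A.a=1 B.a=0 B.b=1
A.a=1 B.a=2 B.b=1

outcome vector order: (A.a,B.a,B.b)
|TSO outcomes| = 6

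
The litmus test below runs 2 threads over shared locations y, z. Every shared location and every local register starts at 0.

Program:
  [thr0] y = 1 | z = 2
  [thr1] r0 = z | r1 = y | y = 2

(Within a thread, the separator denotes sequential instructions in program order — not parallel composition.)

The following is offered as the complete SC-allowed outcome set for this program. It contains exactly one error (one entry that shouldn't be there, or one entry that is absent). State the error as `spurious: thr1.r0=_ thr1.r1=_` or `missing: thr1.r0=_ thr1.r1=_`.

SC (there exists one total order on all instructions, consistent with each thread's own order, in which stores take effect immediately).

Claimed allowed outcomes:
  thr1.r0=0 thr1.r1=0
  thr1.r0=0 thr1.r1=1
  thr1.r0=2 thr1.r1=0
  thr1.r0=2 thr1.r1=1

spurious: thr1.r0=2 thr1.r1=0

outcome vector order: (thr1.r0,thr1.r1)
SC (3): 00 01 21
claimed∖SC = {20}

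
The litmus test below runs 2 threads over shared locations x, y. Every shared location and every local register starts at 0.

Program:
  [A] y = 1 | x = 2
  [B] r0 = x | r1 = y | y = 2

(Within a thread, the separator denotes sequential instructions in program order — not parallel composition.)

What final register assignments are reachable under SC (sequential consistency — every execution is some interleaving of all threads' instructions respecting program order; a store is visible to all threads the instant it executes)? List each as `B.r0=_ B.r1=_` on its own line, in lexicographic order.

outcome vector order: (B.r0,B.r1)
|SC outcomes| = 3

B.r0=0 B.r1=0
B.r0=0 B.r1=1
B.r0=2 B.r1=1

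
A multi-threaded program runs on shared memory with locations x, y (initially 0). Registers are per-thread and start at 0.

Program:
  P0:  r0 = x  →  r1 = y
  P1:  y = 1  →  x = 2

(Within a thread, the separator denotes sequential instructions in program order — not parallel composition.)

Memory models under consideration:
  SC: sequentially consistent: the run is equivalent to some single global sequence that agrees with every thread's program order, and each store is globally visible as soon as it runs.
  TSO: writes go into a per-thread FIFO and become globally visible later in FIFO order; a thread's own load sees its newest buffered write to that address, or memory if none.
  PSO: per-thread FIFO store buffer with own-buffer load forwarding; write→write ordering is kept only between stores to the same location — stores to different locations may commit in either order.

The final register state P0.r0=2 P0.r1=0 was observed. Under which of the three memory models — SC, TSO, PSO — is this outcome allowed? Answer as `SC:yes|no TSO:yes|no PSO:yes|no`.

outcome vector order: (P0.r0,P0.r1)
under SC → <0 0> <0 1> <2 1>
under TSO → <0 0> <0 1> <2 1>
under PSO → <0 0> <0 1> <2 0> <2 1>
target <2 0> ∈ {PSO}

SC:no TSO:no PSO:yes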